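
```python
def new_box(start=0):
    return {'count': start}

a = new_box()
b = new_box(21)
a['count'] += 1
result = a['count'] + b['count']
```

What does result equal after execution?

Step 1: new_box() returns a new dict each call (immutable default 0).
Step 2: a = {'count': 0}, b = {'count': 21}.
Step 3: a['count'] += 1 = 1. result = 1 + 21 = 22

The answer is 22.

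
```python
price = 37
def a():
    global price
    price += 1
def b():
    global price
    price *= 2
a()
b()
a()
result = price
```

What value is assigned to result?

Step 1: price = 37.
Step 2: a(): price = 37 + 1 = 38.
Step 3: b(): price = 38 * 2 = 76.
Step 4: a(): price = 76 + 1 = 77

The answer is 77.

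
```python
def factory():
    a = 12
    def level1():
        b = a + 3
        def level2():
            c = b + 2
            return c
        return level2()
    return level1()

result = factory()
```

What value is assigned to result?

Step 1: a = 12. b = a + 3 = 15.
Step 2: c = b + 2 = 15 + 2 = 17.
Step 3: result = 17

The answer is 17.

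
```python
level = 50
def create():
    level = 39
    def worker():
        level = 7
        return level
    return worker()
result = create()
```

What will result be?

Step 1: Three scopes define level: global (50), create (39), worker (7).
Step 2: worker() has its own local level = 7, which shadows both enclosing and global.
Step 3: result = 7 (local wins in LEGB)

The answer is 7.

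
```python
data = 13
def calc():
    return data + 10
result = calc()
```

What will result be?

Step 1: data = 13 is defined globally.
Step 2: calc() looks up data from global scope = 13, then computes 13 + 10 = 23.
Step 3: result = 23

The answer is 23.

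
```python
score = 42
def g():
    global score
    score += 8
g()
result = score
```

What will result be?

Step 1: score = 42 globally.
Step 2: g() modifies global score: score += 8 = 50.
Step 3: result = 50

The answer is 50.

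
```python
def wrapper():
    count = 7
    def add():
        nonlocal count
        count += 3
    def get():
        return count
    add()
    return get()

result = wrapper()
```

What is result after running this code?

Step 1: count = 7. add() modifies it via nonlocal, get() reads it.
Step 2: add() makes count = 7 + 3 = 10.
Step 3: get() returns 10. result = 10

The answer is 10.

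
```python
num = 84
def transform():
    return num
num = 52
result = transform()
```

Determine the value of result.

Step 1: num is first set to 84, then reassigned to 52.
Step 2: transform() is called after the reassignment, so it looks up the current global num = 52.
Step 3: result = 52

The answer is 52.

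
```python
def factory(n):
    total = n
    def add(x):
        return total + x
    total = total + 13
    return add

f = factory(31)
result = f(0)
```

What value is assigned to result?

Step 1: factory(31) sets total = 31, then total = 31 + 13 = 44.
Step 2: Closures capture by reference, so add sees total = 44.
Step 3: f(0) returns 44 + 0 = 44

The answer is 44.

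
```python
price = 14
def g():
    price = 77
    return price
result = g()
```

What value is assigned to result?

Step 1: Global price = 14.
Step 2: g() creates local price = 77, shadowing the global.
Step 3: Returns local price = 77. result = 77

The answer is 77.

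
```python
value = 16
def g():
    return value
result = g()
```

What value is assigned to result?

Step 1: value = 16 is defined in the global scope.
Step 2: g() looks up value. No local value exists, so Python checks the global scope via LEGB rule and finds value = 16.
Step 3: result = 16

The answer is 16.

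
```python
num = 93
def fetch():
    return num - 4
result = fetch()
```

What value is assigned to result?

Step 1: num = 93 is defined globally.
Step 2: fetch() looks up num from global scope = 93, then computes 93 - 4 = 89.
Step 3: result = 89

The answer is 89.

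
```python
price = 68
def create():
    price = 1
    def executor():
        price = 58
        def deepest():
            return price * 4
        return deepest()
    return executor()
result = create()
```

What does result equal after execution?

Step 1: deepest() looks up price through LEGB: not local, finds price = 58 in enclosing executor().
Step 2: Returns 58 * 4 = 232.
Step 3: result = 232

The answer is 232.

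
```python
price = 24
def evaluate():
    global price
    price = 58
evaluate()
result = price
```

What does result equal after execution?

Step 1: price = 24 globally.
Step 2: evaluate() declares global price and sets it to 58.
Step 3: After evaluate(), global price = 58. result = 58

The answer is 58.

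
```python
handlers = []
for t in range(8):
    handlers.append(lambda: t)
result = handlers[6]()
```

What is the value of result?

Step 1: The loop creates 8 lambdas, all referencing the same variable t.
Step 2: After the loop, t = 7 (final value).
Step 3: handlers[6]() looks up t at call time and finds 7. This is the late binding gotcha. result = 7

The answer is 7.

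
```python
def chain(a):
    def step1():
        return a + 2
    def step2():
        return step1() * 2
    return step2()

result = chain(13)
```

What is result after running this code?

Step 1: chain(13) captures a = 13.
Step 2: step2() calls step1() which returns 13 + 2 = 15.
Step 3: step2() returns 15 * 2 = 30

The answer is 30.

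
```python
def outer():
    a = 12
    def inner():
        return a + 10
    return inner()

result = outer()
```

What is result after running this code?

Step 1: outer() defines a = 12.
Step 2: inner() reads a = 12 from enclosing scope, returns 12 + 10 = 22.
Step 3: result = 22

The answer is 22.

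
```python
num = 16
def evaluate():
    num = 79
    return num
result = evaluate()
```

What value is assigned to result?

Step 1: Global num = 16.
Step 2: evaluate() creates local num = 79, shadowing the global.
Step 3: Returns local num = 79. result = 79

The answer is 79.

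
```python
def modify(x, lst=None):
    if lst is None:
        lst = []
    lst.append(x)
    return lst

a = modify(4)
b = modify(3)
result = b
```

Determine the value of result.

Step 1: None default with guard creates a NEW list each call.
Step 2: a = [4] (fresh list). b = [3] (another fresh list).
Step 3: result = [3] (this is the fix for mutable default)

The answer is [3].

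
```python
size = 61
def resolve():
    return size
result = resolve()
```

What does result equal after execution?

Step 1: size = 61 is defined in the global scope.
Step 2: resolve() looks up size. No local size exists, so Python checks the global scope via LEGB rule and finds size = 61.
Step 3: result = 61

The answer is 61.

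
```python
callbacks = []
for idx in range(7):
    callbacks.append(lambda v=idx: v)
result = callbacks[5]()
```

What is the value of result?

Step 1: Default argument v=idx captures idx's value at each iteration.
Step 2: callbacks[5] captured v = 5 when idx was 5.
Step 3: result = 5

The answer is 5.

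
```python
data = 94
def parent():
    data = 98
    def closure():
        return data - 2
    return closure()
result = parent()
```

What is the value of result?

Step 1: parent() shadows global data with data = 98.
Step 2: closure() finds data = 98 in enclosing scope, computes 98 - 2 = 96.
Step 3: result = 96

The answer is 96.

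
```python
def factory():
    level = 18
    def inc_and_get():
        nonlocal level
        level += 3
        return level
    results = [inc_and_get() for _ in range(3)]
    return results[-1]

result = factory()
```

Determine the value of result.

Step 1: level = 18.
Step 2: Three calls to inc_and_get(), each adding 3.
Step 3: Last value = 18 + 3 * 3 = 27

The answer is 27.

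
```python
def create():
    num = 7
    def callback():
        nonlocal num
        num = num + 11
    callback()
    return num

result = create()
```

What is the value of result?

Step 1: create() sets num = 7.
Step 2: callback() uses nonlocal to modify num in create's scope: num = 7 + 11 = 18.
Step 3: create() returns the modified num = 18

The answer is 18.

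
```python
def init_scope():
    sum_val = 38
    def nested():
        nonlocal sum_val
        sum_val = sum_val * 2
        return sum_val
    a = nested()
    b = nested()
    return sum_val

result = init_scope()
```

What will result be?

Step 1: sum_val starts at 38.
Step 2: First nested(): sum_val = 38 * 2 = 76.
Step 3: Second nested(): sum_val = 76 * 2 = 152.
Step 4: result = 152

The answer is 152.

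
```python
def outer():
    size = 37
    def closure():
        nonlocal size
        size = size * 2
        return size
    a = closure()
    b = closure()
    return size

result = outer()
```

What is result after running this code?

Step 1: size starts at 37.
Step 2: First closure(): size = 37 * 2 = 74.
Step 3: Second closure(): size = 74 * 2 = 148.
Step 4: result = 148

The answer is 148.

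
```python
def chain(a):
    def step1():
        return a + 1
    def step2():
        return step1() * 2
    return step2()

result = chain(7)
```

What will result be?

Step 1: chain(7) captures a = 7.
Step 2: step2() calls step1() which returns 7 + 1 = 8.
Step 3: step2() returns 8 * 2 = 16

The answer is 16.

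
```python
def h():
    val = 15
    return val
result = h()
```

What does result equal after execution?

Step 1: h() defines val = 15 in its local scope.
Step 2: return val finds the local variable val = 15.
Step 3: result = 15

The answer is 15.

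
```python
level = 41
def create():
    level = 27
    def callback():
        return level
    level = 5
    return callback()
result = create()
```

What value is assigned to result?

Step 1: create() sets level = 27, then later level = 5.
Step 2: callback() is called after level is reassigned to 5. Closures capture variables by reference, not by value.
Step 3: result = 5

The answer is 5.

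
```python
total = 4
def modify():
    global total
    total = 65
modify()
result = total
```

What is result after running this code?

Step 1: total = 4 globally.
Step 2: modify() declares global total and sets it to 65.
Step 3: After modify(), global total = 65. result = 65

The answer is 65.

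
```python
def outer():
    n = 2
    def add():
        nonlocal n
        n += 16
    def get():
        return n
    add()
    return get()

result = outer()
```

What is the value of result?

Step 1: n = 2. add() modifies it via nonlocal, get() reads it.
Step 2: add() makes n = 2 + 16 = 18.
Step 3: get() returns 18. result = 18

The answer is 18.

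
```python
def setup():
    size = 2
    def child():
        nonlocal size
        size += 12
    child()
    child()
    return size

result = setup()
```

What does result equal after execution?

Step 1: size starts at 2.
Step 2: child() is called 2 times, each adding 12.
Step 3: size = 2 + 12 * 2 = 26

The answer is 26.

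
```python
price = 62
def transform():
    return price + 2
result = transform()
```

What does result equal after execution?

Step 1: price = 62 is defined globally.
Step 2: transform() looks up price from global scope = 62, then computes 62 + 2 = 64.
Step 3: result = 64

The answer is 64.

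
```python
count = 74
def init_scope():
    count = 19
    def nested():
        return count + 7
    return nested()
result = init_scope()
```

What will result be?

Step 1: init_scope() shadows global count with count = 19.
Step 2: nested() finds count = 19 in enclosing scope, computes 19 + 7 = 26.
Step 3: result = 26

The answer is 26.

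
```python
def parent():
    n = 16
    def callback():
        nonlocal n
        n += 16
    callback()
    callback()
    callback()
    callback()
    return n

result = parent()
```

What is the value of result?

Step 1: n starts at 16.
Step 2: callback() is called 4 times, each adding 16.
Step 3: n = 16 + 16 * 4 = 80

The answer is 80.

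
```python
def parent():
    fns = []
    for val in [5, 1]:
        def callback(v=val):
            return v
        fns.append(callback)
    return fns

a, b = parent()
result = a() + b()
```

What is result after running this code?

Step 1: Default argument v=val captures val at each iteration.
Step 2: a() returns 5 (captured at first iteration), b() returns 1 (captured at second).
Step 3: result = 5 + 1 = 6

The answer is 6.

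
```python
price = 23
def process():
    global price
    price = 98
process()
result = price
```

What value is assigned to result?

Step 1: price = 23 globally.
Step 2: process() declares global price and sets it to 98.
Step 3: After process(), global price = 98. result = 98

The answer is 98.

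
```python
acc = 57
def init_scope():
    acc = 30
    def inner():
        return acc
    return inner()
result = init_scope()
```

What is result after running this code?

Step 1: acc = 57 globally, but init_scope() defines acc = 30 locally.
Step 2: inner() looks up acc. Not in local scope, so checks enclosing scope (init_scope) and finds acc = 30.
Step 3: result = 30

The answer is 30.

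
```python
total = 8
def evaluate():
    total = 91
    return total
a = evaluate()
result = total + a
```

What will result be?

Step 1: Global total = 8. evaluate() returns local total = 91.
Step 2: a = 91. Global total still = 8.
Step 3: result = 8 + 91 = 99

The answer is 99.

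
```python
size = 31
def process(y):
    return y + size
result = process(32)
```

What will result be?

Step 1: size = 31 is defined globally.
Step 2: process(32) uses parameter y = 32 and looks up size from global scope = 31.
Step 3: result = 32 + 31 = 63

The answer is 63.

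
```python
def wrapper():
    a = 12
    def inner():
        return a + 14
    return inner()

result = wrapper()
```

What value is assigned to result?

Step 1: wrapper() defines a = 12.
Step 2: inner() reads a = 12 from enclosing scope, returns 12 + 14 = 26.
Step 3: result = 26

The answer is 26.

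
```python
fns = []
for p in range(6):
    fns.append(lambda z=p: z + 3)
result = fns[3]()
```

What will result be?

Step 1: Default argument z=p captures p's value at definition time.
Step 2: fns[3] was defined when p = 3, so z defaults to 3.
Step 3: result = 3 + 3 = 6 (default arg fixes the late binding issue)

The answer is 6.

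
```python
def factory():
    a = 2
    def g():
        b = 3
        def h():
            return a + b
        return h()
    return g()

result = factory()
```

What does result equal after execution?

Step 1: factory() defines a = 2. g() defines b = 3.
Step 2: h() accesses both from enclosing scopes: a = 2, b = 3.
Step 3: result = 2 + 3 = 5

The answer is 5.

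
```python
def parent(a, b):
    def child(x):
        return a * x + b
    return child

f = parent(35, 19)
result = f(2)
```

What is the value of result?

Step 1: parent(35, 19) captures a = 35, b = 19.
Step 2: f(2) computes 35 * 2 + 19 = 89.
Step 3: result = 89

The answer is 89.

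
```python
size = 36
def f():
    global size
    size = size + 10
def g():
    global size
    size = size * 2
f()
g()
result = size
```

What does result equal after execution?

Step 1: size = 36.
Step 2: f() adds 10: size = 36 + 10 = 46.
Step 3: g() doubles: size = 46 * 2 = 92.
Step 4: result = 92

The answer is 92.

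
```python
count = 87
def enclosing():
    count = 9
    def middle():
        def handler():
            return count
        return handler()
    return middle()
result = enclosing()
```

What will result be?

Step 1: enclosing() defines count = 9. middle() and handler() have no local count.
Step 2: handler() checks local (none), enclosing middle() (none), enclosing enclosing() and finds count = 9.
Step 3: result = 9

The answer is 9.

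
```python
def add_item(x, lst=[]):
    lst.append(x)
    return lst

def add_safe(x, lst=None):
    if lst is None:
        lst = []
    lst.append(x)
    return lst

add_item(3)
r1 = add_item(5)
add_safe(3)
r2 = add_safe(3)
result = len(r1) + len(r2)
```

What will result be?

Step 1: add_item shares mutable default: after 2 calls, lst = [3, 5], len = 2.
Step 2: add_safe creates fresh list each time: r2 = [3], len = 1.
Step 3: result = 2 + 1 = 3

The answer is 3.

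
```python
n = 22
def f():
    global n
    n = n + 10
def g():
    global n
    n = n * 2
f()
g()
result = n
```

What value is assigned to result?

Step 1: n = 22.
Step 2: f() adds 10: n = 22 + 10 = 32.
Step 3: g() doubles: n = 32 * 2 = 64.
Step 4: result = 64

The answer is 64.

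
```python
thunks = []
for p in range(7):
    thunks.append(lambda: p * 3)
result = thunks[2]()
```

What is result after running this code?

Step 1: All lambdas reference the same variable p (late binding).
Step 2: After the loop, p = 6. Every lambda returns p * 3.
Step 3: thunks[2]() = 6 * 3 = 18

The answer is 18.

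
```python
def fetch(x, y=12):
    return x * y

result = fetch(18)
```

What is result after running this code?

Step 1: fetch(18) uses default y = 12.
Step 2: Returns 18 * 12 = 216.
Step 3: result = 216

The answer is 216.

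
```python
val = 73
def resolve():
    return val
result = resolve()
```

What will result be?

Step 1: val = 73 is defined in the global scope.
Step 2: resolve() looks up val. No local val exists, so Python checks the global scope via LEGB rule and finds val = 73.
Step 3: result = 73

The answer is 73.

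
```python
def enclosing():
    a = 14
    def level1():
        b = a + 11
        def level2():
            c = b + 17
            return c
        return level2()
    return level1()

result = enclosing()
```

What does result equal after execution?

Step 1: a = 14. b = a + 11 = 25.
Step 2: c = b + 17 = 25 + 17 = 42.
Step 3: result = 42

The answer is 42.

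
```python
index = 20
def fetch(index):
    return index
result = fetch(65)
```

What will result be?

Step 1: Global index = 20.
Step 2: fetch(65) takes parameter index = 65, which shadows the global.
Step 3: result = 65

The answer is 65.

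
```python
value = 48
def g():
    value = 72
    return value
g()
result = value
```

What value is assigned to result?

Step 1: Global value = 48.
Step 2: g() creates local value = 72 (shadow, not modification).
Step 3: After g() returns, global value is unchanged. result = 48

The answer is 48.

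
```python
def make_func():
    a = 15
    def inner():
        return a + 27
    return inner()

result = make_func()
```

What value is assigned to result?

Step 1: make_func() defines a = 15.
Step 2: inner() reads a = 15 from enclosing scope, returns 15 + 27 = 42.
Step 3: result = 42

The answer is 42.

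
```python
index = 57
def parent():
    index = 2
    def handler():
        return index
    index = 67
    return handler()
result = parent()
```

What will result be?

Step 1: parent() sets index = 2, then later index = 67.
Step 2: handler() is called after index is reassigned to 67. Closures capture variables by reference, not by value.
Step 3: result = 67

The answer is 67.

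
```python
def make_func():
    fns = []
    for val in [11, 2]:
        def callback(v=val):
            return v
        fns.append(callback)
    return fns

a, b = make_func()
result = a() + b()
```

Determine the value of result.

Step 1: Default argument v=val captures val at each iteration.
Step 2: a() returns 11 (captured at first iteration), b() returns 2 (captured at second).
Step 3: result = 11 + 2 = 13

The answer is 13.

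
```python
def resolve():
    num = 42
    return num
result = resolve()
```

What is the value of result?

Step 1: resolve() defines num = 42 in its local scope.
Step 2: return num finds the local variable num = 42.
Step 3: result = 42

The answer is 42.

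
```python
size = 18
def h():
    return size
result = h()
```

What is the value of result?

Step 1: size = 18 is defined in the global scope.
Step 2: h() looks up size. No local size exists, so Python checks the global scope via LEGB rule and finds size = 18.
Step 3: result = 18

The answer is 18.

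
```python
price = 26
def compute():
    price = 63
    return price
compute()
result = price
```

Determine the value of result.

Step 1: price = 26 globally.
Step 2: compute() creates a LOCAL price = 63 (no global keyword!).
Step 3: The global price is unchanged. result = 26

The answer is 26.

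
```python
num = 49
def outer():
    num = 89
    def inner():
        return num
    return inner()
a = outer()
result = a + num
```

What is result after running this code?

Step 1: outer() has local num = 89. inner() reads from enclosing.
Step 2: outer() returns 89. Global num = 49 unchanged.
Step 3: result = 89 + 49 = 138

The answer is 138.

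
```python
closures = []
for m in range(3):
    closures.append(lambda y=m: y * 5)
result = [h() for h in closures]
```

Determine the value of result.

Step 1: Default arg y=m captures m at each iteration.
Step 2: closures[k] has y defaulting to k, returns k * 5.
Step 3: result = [0, 5, 10]

The answer is [0, 5, 10].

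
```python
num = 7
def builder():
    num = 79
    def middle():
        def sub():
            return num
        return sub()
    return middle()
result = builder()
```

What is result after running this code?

Step 1: builder() defines num = 79. middle() and sub() have no local num.
Step 2: sub() checks local (none), enclosing middle() (none), enclosing builder() and finds num = 79.
Step 3: result = 79

The answer is 79.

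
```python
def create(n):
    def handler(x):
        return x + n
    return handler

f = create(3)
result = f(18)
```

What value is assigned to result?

Step 1: create(3) creates a closure that captures n = 3.
Step 2: f(18) calls the closure with x = 18, returning 18 + 3 = 21.
Step 3: result = 21

The answer is 21.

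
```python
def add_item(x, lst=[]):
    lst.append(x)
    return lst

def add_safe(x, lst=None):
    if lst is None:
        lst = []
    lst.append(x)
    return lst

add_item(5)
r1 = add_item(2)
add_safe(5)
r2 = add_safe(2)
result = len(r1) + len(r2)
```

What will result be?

Step 1: add_item shares mutable default: after 2 calls, lst = [5, 2], len = 2.
Step 2: add_safe creates fresh list each time: r2 = [2], len = 1.
Step 3: result = 2 + 1 = 3

The answer is 3.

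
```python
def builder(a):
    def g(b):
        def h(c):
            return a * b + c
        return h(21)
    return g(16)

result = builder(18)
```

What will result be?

Step 1: a = 18, b = 16, c = 21.
Step 2: h() computes a * b + c = 18 * 16 + 21 = 309.
Step 3: result = 309

The answer is 309.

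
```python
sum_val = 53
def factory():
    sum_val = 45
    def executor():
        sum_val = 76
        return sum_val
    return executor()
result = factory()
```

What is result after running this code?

Step 1: Three scopes define sum_val: global (53), factory (45), executor (76).
Step 2: executor() has its own local sum_val = 76, which shadows both enclosing and global.
Step 3: result = 76 (local wins in LEGB)

The answer is 76.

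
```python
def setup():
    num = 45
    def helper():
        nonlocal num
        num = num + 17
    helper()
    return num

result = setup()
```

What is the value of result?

Step 1: setup() sets num = 45.
Step 2: helper() uses nonlocal to modify num in setup's scope: num = 45 + 17 = 62.
Step 3: setup() returns the modified num = 62

The answer is 62.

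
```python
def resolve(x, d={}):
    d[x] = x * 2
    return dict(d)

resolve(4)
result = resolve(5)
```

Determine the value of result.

Step 1: Mutable default dict is shared across calls.
Step 2: First call adds 4: 8. Second call adds 5: 10.
Step 3: result = {4: 8, 5: 10}

The answer is {4: 8, 5: 10}.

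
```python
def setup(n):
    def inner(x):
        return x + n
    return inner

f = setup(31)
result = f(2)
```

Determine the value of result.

Step 1: setup(31) creates a closure that captures n = 31.
Step 2: f(2) calls the closure with x = 2, returning 2 + 31 = 33.
Step 3: result = 33

The answer is 33.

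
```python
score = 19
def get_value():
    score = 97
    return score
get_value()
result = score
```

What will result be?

Step 1: Global score = 19.
Step 2: get_value() creates local score = 97 (shadow, not modification).
Step 3: After get_value() returns, global score is unchanged. result = 19

The answer is 19.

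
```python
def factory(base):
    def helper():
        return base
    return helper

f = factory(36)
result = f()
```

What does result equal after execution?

Step 1: factory(36) creates closure capturing base = 36.
Step 2: f() returns the captured base = 36.
Step 3: result = 36

The answer is 36.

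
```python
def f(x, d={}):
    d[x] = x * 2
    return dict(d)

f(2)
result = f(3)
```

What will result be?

Step 1: Mutable default dict is shared across calls.
Step 2: First call adds 2: 4. Second call adds 3: 6.
Step 3: result = {2: 4, 3: 6}

The answer is {2: 4, 3: 6}.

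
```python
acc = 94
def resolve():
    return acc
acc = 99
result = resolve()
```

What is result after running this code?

Step 1: acc is first set to 94, then reassigned to 99.
Step 2: resolve() is called after the reassignment, so it looks up the current global acc = 99.
Step 3: result = 99

The answer is 99.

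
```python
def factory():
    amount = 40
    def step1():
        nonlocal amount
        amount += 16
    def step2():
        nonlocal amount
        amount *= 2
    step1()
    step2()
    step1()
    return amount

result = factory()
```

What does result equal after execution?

Step 1: amount = 40.
Step 2: step1(): amount = 40 + 16 = 56.
Step 3: step2(): amount = 56 * 2 = 112.
Step 4: step1(): amount = 112 + 16 = 128. result = 128

The answer is 128.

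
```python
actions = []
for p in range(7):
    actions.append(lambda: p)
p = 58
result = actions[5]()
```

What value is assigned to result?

Step 1: Lambdas capture the variable p by reference, not by value.
Step 2: After the loop, p is reassigned to 58.
Step 3: actions[5]() looks up the current p = 58. result = 58

The answer is 58.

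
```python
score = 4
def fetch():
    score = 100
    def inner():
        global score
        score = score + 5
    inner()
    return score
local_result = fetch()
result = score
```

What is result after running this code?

Step 1: Global score = 4. fetch() creates local score = 100.
Step 2: inner() declares global score and adds 5: global score = 4 + 5 = 9.
Step 3: fetch() returns its local score = 100 (unaffected by inner).
Step 4: result = global score = 9

The answer is 9.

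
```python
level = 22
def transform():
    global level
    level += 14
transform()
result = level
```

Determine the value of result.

Step 1: level = 22 globally.
Step 2: transform() modifies global level: level += 14 = 36.
Step 3: result = 36

The answer is 36.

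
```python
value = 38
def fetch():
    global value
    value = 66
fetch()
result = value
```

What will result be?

Step 1: value = 38 globally.
Step 2: fetch() declares global value and sets it to 66.
Step 3: After fetch(), global value = 66. result = 66

The answer is 66.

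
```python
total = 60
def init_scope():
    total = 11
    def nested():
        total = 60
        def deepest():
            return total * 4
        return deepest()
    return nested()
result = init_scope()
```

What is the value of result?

Step 1: deepest() looks up total through LEGB: not local, finds total = 60 in enclosing nested().
Step 2: Returns 60 * 4 = 240.
Step 3: result = 240

The answer is 240.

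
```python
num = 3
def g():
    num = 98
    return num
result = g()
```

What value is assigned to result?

Step 1: Global num = 3.
Step 2: g() creates local num = 98, shadowing the global.
Step 3: Returns local num = 98. result = 98

The answer is 98.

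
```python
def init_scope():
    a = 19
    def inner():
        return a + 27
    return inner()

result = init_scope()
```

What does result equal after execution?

Step 1: init_scope() defines a = 19.
Step 2: inner() reads a = 19 from enclosing scope, returns 19 + 27 = 46.
Step 3: result = 46

The answer is 46.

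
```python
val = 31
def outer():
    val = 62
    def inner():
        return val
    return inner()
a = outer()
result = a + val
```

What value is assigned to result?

Step 1: outer() has local val = 62. inner() reads from enclosing.
Step 2: outer() returns 62. Global val = 31 unchanged.
Step 3: result = 62 + 31 = 93

The answer is 93.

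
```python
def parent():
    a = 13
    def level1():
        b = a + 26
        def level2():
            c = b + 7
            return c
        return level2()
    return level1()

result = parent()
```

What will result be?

Step 1: a = 13. b = a + 26 = 39.
Step 2: c = b + 7 = 39 + 7 = 46.
Step 3: result = 46

The answer is 46.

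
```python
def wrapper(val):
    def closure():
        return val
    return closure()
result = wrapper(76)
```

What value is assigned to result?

Step 1: wrapper(76) binds parameter val = 76.
Step 2: closure() looks up val in enclosing scope and finds the parameter val = 76.
Step 3: result = 76

The answer is 76.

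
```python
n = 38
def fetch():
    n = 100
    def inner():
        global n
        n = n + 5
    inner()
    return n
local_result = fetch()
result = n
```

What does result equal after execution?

Step 1: Global n = 38. fetch() creates local n = 100.
Step 2: inner() declares global n and adds 5: global n = 38 + 5 = 43.
Step 3: fetch() returns its local n = 100 (unaffected by inner).
Step 4: result = global n = 43

The answer is 43.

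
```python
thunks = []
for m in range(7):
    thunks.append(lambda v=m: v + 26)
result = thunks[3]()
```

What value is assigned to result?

Step 1: Default argument v=m captures m's value at definition time.
Step 2: thunks[3] was defined when m = 3, so v defaults to 3.
Step 3: result = 3 + 26 = 29 (default arg fixes the late binding issue)

The answer is 29.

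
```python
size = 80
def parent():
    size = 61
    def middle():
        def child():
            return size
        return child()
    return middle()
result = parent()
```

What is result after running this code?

Step 1: parent() defines size = 61. middle() and child() have no local size.
Step 2: child() checks local (none), enclosing middle() (none), enclosing parent() and finds size = 61.
Step 3: result = 61

The answer is 61.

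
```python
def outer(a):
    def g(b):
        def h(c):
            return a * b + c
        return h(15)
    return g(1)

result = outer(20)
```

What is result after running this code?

Step 1: a = 20, b = 1, c = 15.
Step 2: h() computes a * b + c = 20 * 1 + 15 = 35.
Step 3: result = 35

The answer is 35.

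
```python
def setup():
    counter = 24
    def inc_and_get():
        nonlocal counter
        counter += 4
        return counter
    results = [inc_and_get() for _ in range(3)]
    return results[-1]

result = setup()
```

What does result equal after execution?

Step 1: counter = 24.
Step 2: Three calls to inc_and_get(), each adding 4.
Step 3: Last value = 24 + 4 * 3 = 36

The answer is 36.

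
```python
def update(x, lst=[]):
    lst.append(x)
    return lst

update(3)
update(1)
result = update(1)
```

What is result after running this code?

Step 1: Mutable default argument gotcha! The list [] is created once.
Step 2: Each call appends to the SAME list: [3], [3, 1], [3, 1, 1].
Step 3: result = [3, 1, 1]

The answer is [3, 1, 1].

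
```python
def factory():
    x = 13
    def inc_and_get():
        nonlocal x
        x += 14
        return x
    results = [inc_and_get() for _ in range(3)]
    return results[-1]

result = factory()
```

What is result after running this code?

Step 1: x = 13.
Step 2: Three calls to inc_and_get(), each adding 14.
Step 3: Last value = 13 + 14 * 3 = 55

The answer is 55.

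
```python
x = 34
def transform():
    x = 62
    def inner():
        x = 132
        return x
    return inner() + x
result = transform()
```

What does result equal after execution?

Step 1: transform() has local x = 62. inner() has local x = 132.
Step 2: inner() returns its local x = 132.
Step 3: transform() returns 132 + its own x (62) = 194

The answer is 194.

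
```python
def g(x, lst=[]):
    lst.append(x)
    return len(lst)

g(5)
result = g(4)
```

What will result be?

Step 1: Mutable default list persists between calls.
Step 2: First call: lst = [5], len = 1. Second call: lst = [5, 4], len = 2.
Step 3: result = 2

The answer is 2.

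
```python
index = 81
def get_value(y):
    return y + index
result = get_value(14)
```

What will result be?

Step 1: index = 81 is defined globally.
Step 2: get_value(14) uses parameter y = 14 and looks up index from global scope = 81.
Step 3: result = 14 + 81 = 95

The answer is 95.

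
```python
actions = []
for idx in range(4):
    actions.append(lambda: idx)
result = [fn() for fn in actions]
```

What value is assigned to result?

Step 1: All 4 lambdas share the same variable idx.
Step 2: After the loop, idx = 3.
Step 3: Each call returns 3. result = [3, 3, 3, 3]

The answer is [3, 3, 3, 3].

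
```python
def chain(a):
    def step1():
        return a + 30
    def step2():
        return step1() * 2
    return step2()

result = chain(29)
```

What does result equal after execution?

Step 1: chain(29) captures a = 29.
Step 2: step2() calls step1() which returns 29 + 30 = 59.
Step 3: step2() returns 59 * 2 = 118

The answer is 118.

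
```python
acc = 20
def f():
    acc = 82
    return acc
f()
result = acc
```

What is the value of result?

Step 1: acc = 20 globally.
Step 2: f() creates a LOCAL acc = 82 (no global keyword!).
Step 3: The global acc is unchanged. result = 20

The answer is 20.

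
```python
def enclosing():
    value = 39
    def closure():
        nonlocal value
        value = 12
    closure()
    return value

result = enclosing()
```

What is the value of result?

Step 1: enclosing() sets value = 39.
Step 2: closure() uses nonlocal to reassign value = 12.
Step 3: result = 12

The answer is 12.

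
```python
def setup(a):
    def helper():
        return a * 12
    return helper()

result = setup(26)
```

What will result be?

Step 1: setup(26) binds parameter a = 26.
Step 2: helper() accesses a = 26 from enclosing scope.
Step 3: result = 26 * 12 = 312

The answer is 312.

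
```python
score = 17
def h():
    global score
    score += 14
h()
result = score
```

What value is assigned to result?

Step 1: score = 17 globally.
Step 2: h() modifies global score: score += 14 = 31.
Step 3: result = 31

The answer is 31.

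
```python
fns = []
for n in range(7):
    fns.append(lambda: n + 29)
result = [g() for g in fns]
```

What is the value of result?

Step 1: All lambdas capture n by reference. After the loop, n = 6.
Step 2: Each call returns 6 + 29 = 35.
Step 3: result = [35, 35, 35, 35, 35, 35, 35]

The answer is [35, 35, 35, 35, 35, 35, 35].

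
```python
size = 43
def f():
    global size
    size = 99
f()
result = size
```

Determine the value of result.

Step 1: size = 43 globally.
Step 2: f() declares global size and sets it to 99.
Step 3: After f(), global size = 99. result = 99

The answer is 99.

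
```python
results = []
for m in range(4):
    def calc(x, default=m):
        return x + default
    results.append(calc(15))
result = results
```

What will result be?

Step 1: Default argument default=m is evaluated at function definition time.
Step 2: Each iteration creates calc with default = current m value.
Step 3: calc(15) returns 15 + default. results = [15, 16, 17, 18]

The answer is [15, 16, 17, 18].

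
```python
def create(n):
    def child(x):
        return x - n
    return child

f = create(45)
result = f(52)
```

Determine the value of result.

Step 1: create(45) creates a closure capturing n = 45.
Step 2: f(52) computes 52 - 45 = 7.
Step 3: result = 7

The answer is 7.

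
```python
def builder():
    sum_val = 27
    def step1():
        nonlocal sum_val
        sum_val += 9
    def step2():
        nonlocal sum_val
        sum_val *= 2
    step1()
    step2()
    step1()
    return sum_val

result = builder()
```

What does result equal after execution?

Step 1: sum_val = 27.
Step 2: step1(): sum_val = 27 + 9 = 36.
Step 3: step2(): sum_val = 36 * 2 = 72.
Step 4: step1(): sum_val = 72 + 9 = 81. result = 81

The answer is 81.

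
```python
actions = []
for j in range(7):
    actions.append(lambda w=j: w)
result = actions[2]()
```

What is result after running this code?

Step 1: Default argument w=j captures j's value at each iteration.
Step 2: actions[2] captured w = 2 when j was 2.
Step 3: result = 2

The answer is 2.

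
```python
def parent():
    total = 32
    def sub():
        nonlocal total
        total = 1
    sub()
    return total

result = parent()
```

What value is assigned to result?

Step 1: parent() sets total = 32.
Step 2: sub() uses nonlocal to reassign total = 1.
Step 3: result = 1

The answer is 1.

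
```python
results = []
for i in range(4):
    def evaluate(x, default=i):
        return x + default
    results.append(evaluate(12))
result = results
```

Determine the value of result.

Step 1: Default argument default=i is evaluated at function definition time.
Step 2: Each iteration creates evaluate with default = current i value.
Step 3: evaluate(12) returns 12 + default. results = [12, 13, 14, 15]

The answer is [12, 13, 14, 15].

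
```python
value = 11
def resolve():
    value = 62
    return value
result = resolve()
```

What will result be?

Step 1: Global value = 11.
Step 2: resolve() creates local value = 62, shadowing the global.
Step 3: Returns local value = 62. result = 62

The answer is 62.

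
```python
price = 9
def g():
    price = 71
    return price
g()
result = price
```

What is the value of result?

Step 1: Global price = 9.
Step 2: g() creates local price = 71 (shadow, not modification).
Step 3: After g() returns, global price is unchanged. result = 9

The answer is 9.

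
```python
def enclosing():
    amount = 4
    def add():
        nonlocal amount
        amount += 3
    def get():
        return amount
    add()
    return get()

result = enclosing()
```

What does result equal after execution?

Step 1: amount = 4. add() modifies it via nonlocal, get() reads it.
Step 2: add() makes amount = 4 + 3 = 7.
Step 3: get() returns 7. result = 7

The answer is 7.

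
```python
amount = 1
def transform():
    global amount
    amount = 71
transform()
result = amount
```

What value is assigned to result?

Step 1: amount = 1 globally.
Step 2: transform() declares global amount and sets it to 71.
Step 3: After transform(), global amount = 71. result = 71

The answer is 71.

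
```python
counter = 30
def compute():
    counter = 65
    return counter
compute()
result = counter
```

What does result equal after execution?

Step 1: counter = 30 globally.
Step 2: compute() creates a LOCAL counter = 65 (no global keyword!).
Step 3: The global counter is unchanged. result = 30

The answer is 30.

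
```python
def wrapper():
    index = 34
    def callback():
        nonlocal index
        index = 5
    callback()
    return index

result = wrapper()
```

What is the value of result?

Step 1: wrapper() sets index = 34.
Step 2: callback() uses nonlocal to reassign index = 5.
Step 3: result = 5

The answer is 5.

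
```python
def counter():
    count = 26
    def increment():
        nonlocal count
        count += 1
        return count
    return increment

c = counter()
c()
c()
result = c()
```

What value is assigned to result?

Step 1: counter() creates closure with count = 26.
Step 2: Each c() call increments count via nonlocal. After 3 calls: 26 + 3 = 29.
Step 3: result = 29

The answer is 29.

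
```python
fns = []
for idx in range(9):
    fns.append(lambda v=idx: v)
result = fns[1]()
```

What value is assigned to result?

Step 1: Default argument v=idx captures idx's value at each iteration.
Step 2: fns[1] captured v = 1 when idx was 1.
Step 3: result = 1

The answer is 1.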